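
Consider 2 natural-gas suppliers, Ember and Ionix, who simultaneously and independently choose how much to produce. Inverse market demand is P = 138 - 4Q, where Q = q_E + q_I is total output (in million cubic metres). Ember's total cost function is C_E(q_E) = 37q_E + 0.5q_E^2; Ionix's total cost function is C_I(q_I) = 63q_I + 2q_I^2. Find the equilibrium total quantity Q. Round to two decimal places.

12.86

Ember's profit: π_E = (138 - 4Q)q_E - (37q_E + (1/2)q_E²). Setting ∂π_E/∂q_E = 0: 101 - 9q_E - 4(q_I) = 0.
Ionix's first-order condition: 75 - 12q_I - 4(q_E) = 0.
Best responses: q_E = (101 - 4q_I)/9, q_I = (75 - 4q_E)/12.
Substituting one into the other gives q_E = 228/23 and q_I = 271/92.
Total output Q = 228/23 + 271/92 = 1183/92.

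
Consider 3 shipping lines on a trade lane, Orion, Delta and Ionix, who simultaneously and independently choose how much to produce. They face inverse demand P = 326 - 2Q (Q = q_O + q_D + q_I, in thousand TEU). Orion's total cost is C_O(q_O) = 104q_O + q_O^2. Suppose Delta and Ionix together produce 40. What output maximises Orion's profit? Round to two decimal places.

23.67

With rivals' combined output fixed at 40, Orion's profit is π_O = (326 - 2·40 - 2q_O)q_O - (104q_O + q_O²) = (246 - 2q_O)q_O - (104q_O + q_O²).
∂π_O/∂q_O = 142 - 6q_O = 0, so q_O = 71/3.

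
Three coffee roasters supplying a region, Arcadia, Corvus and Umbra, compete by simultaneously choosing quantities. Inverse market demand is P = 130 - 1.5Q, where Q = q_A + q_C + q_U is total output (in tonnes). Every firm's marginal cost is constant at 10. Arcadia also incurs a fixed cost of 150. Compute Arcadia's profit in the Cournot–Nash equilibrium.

A representative firm's profit is π_i = q_i(130 - 1.5Q) - 10q_i.
First-order condition (treating rivals' output as given): 120 - 3q_i - (3/2)·Σ_{j≠i} q_j = 0.
By symmetry each firm produces the same amount; substituting Σ_{j≠i} q_j = 2q_i yields q_i = 120/6 = 20.
Price P = 130 - (3/2)·60 = 40.
Arcadia's profit: (40 - 10)·20 - 150 = 450.

450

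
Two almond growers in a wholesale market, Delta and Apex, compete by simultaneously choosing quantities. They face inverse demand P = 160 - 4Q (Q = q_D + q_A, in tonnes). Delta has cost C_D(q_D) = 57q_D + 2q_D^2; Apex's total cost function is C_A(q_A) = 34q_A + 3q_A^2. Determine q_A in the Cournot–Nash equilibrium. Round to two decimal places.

7.24

Delta's profit: π_D = (160 - 4Q)q_D - (57q_D + 2q_D²). Setting ∂π_D/∂q_D = 0: 103 - 12q_D - 4(q_A) = 0.
Apex's first-order condition: 126 - 14q_A - 4(q_D) = 0.
So q_D = (103 - 4q_A)/12 and q_A = (126 - 4q_D)/14.
Substituting one into the other gives q_D = 469/76 and q_A = 275/38.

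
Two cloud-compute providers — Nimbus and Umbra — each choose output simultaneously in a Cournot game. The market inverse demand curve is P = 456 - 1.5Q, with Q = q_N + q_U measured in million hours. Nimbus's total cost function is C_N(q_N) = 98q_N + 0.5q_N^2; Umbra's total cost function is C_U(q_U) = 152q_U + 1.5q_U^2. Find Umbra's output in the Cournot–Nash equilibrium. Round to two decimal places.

Nimbus's profit: π_N = (456 - 1.5Q)q_N - (98q_N + (1/2)q_N²). Setting ∂π_N/∂q_N = 0: 358 - 4q_N - (3/2)(q_U) = 0.
Umbra's first-order condition: 304 - 6q_U - (3/2)(q_N) = 0.
So q_N = (358 - (3/2)q_U)/4 and q_U = (304 - (3/2)q_N)/6.
Solving the pair: q_N = 77.7931, q_U = 31.2184.

31.22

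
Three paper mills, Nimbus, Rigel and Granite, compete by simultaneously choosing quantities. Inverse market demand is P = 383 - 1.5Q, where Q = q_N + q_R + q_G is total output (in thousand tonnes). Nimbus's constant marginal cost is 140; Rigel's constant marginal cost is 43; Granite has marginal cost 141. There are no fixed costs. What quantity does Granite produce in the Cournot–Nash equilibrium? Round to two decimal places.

Nimbus's profit: π_N = (383 - 1.5Q)q_N - (140q_N). Setting ∂π_N/∂q_N = 0: 243 - 3q_N - (3/2)(q_R + q_G) = 0.
Rigel's first-order condition: 340 - 3q_R - (3/2)(q_N + q_G) = 0.
Granite's profit: π_G = (383 - 1.5Q)q_G - (141q_G). Setting ∂π_G/∂q_G = 0: 242 - 3q_G - (3/2)(q_N + q_R) = 0.
Adding the 3 first-order conditions: 825 − 6Q = 0, so Q = 275/2.
Back-substituting: q_N = (243 − 825/4)/(3/2) = 49/2, q_R = (340 − 825/4)/(3/2) = 535/6, q_G = (242 − 825/4)/(3/2) = 143/6.

23.83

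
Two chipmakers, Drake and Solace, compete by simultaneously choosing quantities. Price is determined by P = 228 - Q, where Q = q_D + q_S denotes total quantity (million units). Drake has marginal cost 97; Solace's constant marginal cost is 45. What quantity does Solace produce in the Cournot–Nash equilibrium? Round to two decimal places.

Drake's profit: π_D = (228 - Q)q_D - (97q_D). Setting ∂π_D/∂q_D = 0: 131 - 2q_D - (q_S) = 0.
Solace's profit: π_S = (228 - Q)q_S - (45q_S). Setting ∂π_S/∂q_S = 0: 183 - 2q_S - (q_D) = 0.
So q_D = (131 - q_S)/2 and q_S = (183 - q_D)/2.
Substituting one into the other gives q_D = 79/3 and q_S = 235/3.

78.33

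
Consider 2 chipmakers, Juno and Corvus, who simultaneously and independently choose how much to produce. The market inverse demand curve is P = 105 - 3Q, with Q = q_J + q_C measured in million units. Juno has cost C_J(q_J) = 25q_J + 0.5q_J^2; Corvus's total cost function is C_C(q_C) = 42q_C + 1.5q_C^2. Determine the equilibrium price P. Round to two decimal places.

Juno's profit: π_J = (105 - 3Q)q_J - (25q_J + (1/2)q_J²). Setting ∂π_J/∂q_J = 0: 80 - 7q_J - 3(q_C) = 0.
Corvus's profit: π_C = (105 - 3Q)q_C - (42q_C + (3/2)q_C²). Setting ∂π_C/∂q_C = 0: 63 - 9q_C - 3(q_J) = 0.
Rearranging gives the reaction functions q_J = (80 - 3q_C)/7 and q_C = (63 - 3q_J)/9.
Substituting one into the other gives q_J = 59/6 and q_C = 67/18.
Total output Q = 122/9, so price P = 105 - 3·(122/9) = 193/3.

64.33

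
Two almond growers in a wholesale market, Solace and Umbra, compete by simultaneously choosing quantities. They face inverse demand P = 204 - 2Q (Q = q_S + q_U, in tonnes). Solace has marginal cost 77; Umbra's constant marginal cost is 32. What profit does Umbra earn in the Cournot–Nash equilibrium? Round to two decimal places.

Solace's profit: π_S = (204 - 2Q)q_S - (77q_S). Setting ∂π_S/∂q_S = 0: 127 - 4q_S - 2(q_U) = 0.
Umbra's first-order condition: 172 - 4q_U - 2(q_S) = 0.
Best responses: q_S = (127 - 2q_U)/4, q_U = (172 - 2q_S)/4.
Solving the pair: q_S = 41/3, q_U = 217/6.
Price P = 204 - 2·(299/6) = 313/3.
Umbra's profit: (313/3 - 32)·(217/6) = 2616.0556.

2616.06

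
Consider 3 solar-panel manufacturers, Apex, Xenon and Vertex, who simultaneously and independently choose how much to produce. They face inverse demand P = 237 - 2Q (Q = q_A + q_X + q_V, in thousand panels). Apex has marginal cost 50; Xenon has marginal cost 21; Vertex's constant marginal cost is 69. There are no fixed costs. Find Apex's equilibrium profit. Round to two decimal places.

Apex's profit: π_A = (237 - 2Q)q_A - (50q_A). Setting ∂π_A/∂q_A = 0: 187 - 4q_A - 2(q_X + q_V) = 0.
Xenon's profit: π_X = (237 - 2Q)q_X - (21q_X). Setting ∂π_X/∂q_X = 0: 216 - 4q_X - 2(q_A + q_V) = 0.
Vertex's profit: π_V = (237 - 2Q)q_V - (69q_V). Setting ∂π_V/∂q_V = 0: 168 - 4q_V - 2(q_A + q_X) = 0.
Summing all 3 equations gives 571 − 8Q = 0, hence Q = 571/8.
Back-substituting: q_A = (187 − 571/4)/2 = 177/8, q_X = (216 − 571/4)/2 = 293/8, q_V = (168 − 571/4)/2 = 101/8.
Price P = 237 - 2·(571/8) = 377/4.
Apex's profit: (377/4 - 50)·(177/8) = 979.0313.

979.03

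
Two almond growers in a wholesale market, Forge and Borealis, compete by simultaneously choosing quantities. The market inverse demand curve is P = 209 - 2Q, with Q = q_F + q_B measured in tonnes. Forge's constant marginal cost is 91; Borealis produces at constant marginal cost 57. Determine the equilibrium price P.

Forge's profit: π_F = (209 - 2Q)q_F - (91q_F). Setting ∂π_F/∂q_F = 0: 118 - 4q_F - 2(q_B) = 0.
Borealis's first-order condition: 152 - 4q_B - 2(q_F) = 0.
Rearranging gives the reaction functions q_F = (118 - 2q_B)/4 and q_B = (152 - 2q_F)/4.
Solving the pair: q_F = 14, q_B = 31.
Total output Q = 45, so price P = 209 - 2·45 = 119.

119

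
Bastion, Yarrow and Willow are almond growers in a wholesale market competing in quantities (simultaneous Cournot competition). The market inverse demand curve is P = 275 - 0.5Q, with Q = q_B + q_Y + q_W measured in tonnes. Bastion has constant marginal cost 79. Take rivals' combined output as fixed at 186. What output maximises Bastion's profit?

103

With rivals' combined output fixed at 186, Bastion's profit is π_B = (275 - (1/2)·186 - (1/2)q_B)q_B - (79q_B) = (182 - (1/2)q_B)q_B - (79q_B).
∂π_B/∂q_B = 103 - q_B = 0, so q_B = 103.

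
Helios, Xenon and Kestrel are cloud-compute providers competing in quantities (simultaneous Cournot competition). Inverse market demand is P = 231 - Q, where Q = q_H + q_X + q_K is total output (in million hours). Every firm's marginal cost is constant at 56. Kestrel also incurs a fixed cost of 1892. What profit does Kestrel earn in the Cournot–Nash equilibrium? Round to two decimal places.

A representative firm's profit is π_i = q_i(231 - Q) - 56q_i.
Setting ∂π_i/∂q_i = 0 with rivals' quantities fixed: 175 - 2q_i - Σ_{j≠i} q_j = 0.
With identical firms every q_j equals q_i, so Σ_{j≠i} q_j = 2q_i and 175 = 4q_i, giving q_i = 175/4.
Price P = 231 - 525/4 = 399/4.
Kestrel's profit: (399/4 - 56)·(175/4) - 1892 = 353/16.

22.06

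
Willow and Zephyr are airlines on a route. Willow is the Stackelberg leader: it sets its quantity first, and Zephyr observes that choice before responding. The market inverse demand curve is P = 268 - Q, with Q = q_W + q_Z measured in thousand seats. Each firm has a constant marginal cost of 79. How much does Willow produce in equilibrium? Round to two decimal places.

Solve by backward induction. Given q_W, the follower Zephyr maximises π_Z = (268 - q_W - q_Z)q_Z - 79q_Z.
∂π_Z/∂q_Z = 189 - q_W - 2q_Z = 0 gives the reaction function q_Z = (189 - q_W)/2.
The leader anticipates this reaction. Substituting into P = 268 - Q gives P = 347/2 - (1/2)q_W, so π_W = (347/2 - (1/2)q_W)q_W - 79q_W.
Maximising: ∂π_W/∂q_W = 189/2 - q_W = 0, giving q_W = 189/2.
Then q_Z = (189 - 189/2)/2 = 189/4.

94.50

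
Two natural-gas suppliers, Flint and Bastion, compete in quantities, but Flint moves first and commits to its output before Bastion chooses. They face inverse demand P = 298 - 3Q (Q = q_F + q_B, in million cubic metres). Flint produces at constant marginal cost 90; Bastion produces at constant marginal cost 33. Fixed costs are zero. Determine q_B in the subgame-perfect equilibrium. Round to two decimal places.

The follower Bastion best-responds to any q_F: π_B = (298 - 3Q)q_B - 33q_B.
Follower FOC: 265 - 3q_F - 6q_B = 0, so q_B(q_F) = (265 - 3q_F)/6.
Flint substitutes q_B(q_F) into its own profit: π_F = q_F(298 - 3q_F - (265 - 3q_F)/2) - 90q_F = (331/2 - (3/2)q_F)q_F - 90q_F.
Leader FOC: 151/2 - 3q_F = 0, so q_F = 151/6.
Then q_B = (265 - 3·(151/6))/6 = 379/12.

31.58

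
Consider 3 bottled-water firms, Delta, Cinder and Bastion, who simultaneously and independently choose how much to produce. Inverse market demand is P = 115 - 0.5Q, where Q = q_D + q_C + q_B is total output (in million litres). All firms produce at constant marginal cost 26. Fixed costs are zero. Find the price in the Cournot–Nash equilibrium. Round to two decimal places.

48.25

A representative firm's profit is π_i = q_i(115 - 0.5Q) - 26q_i.
Setting ∂π_i/∂q_i = 0 with rivals' quantities fixed: 89 - q_i - (1/2)·Σ_{j≠i} q_j = 0.
By symmetry each firm produces the same amount; substituting Σ_{j≠i} q_j = 2q_i yields q_i = 89/2.
Total output Q = 267/2, so price P = 115 - (1/2)·(267/2) = 193/4.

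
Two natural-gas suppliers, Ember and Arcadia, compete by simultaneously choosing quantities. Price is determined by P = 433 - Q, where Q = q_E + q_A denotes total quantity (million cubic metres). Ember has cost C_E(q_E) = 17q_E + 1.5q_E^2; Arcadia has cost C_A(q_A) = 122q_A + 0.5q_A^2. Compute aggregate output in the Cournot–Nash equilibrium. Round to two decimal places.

148.29

Ember's profit: π_E = (433 - Q)q_E - (17q_E + (3/2)q_E²). Setting ∂π_E/∂q_E = 0: 416 - 5q_E - (q_A) = 0.
Arcadia's first-order condition: 311 - 3q_A - (q_E) = 0.
Best responses: q_E = (416 - q_A)/5, q_A = (311 - q_E)/3.
Solving the pair: q_E = 937/14, q_A = 1139/14.
Total output Q = 937/14 + 1139/14 = 1038/7.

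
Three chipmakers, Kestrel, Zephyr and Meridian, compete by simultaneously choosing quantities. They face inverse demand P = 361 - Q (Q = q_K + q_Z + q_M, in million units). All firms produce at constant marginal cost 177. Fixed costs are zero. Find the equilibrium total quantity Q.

138

Each firm earns π_i = (361 - Q)q_i - 177q_i.
First-order condition (treating rivals' output as given): 184 - 2q_i - Σ_{j≠i} q_j = 0.
By symmetry each firm produces the same amount; substituting Σ_{j≠i} q_j = 2q_i yields q_i = 184/4 = 46.
Total output Q = 46 + 46 + 46 = 138.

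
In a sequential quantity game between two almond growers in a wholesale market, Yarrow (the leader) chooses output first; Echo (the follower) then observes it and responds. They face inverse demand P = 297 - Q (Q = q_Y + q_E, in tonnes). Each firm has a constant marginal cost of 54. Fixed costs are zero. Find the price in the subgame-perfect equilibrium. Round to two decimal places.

Solve by backward induction. Given q_Y, the follower Echo maximises π_E = (297 - q_Y - q_E)q_E - 54q_E.
Setting the follower's marginal profit to zero, 243 - q_Y - 2q_E = 0, i.e. q_E = (243 - q_Y)/2.
Yarrow substitutes q_E(q_Y) into its own profit: π_Y = q_Y(297 - q_Y - (243 - q_Y)/2) - 54q_Y = (351/2 - (1/2)q_Y)q_Y - 54q_Y.
Leader FOC: 243/2 - q_Y = 0, so q_Y = 243/2.
Then q_E = (243 - 243/2)/2 = 243/4.
Total output Q = 729/4, so price P = 297 - 729/4 = 459/4.

114.75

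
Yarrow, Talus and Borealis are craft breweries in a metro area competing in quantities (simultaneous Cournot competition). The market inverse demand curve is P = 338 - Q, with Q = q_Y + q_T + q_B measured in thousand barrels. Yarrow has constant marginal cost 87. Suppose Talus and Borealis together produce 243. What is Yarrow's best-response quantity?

With rivals' combined output fixed at 243, Yarrow's profit is π_Y = (338 - 243 - q_Y)q_Y - (87q_Y) = (95 - q_Y)q_Y - (87q_Y).
∂π_Y/∂q_Y = 8 - 2q_Y = 0, so q_Y = 4.

4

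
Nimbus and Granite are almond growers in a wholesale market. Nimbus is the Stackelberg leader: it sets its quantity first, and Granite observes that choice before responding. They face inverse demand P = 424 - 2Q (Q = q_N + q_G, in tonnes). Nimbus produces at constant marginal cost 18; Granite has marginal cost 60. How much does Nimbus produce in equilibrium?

112

The follower Granite best-responds to any q_N: π_G = (424 - 2Q)q_G - 60q_G.
∂π_G/∂q_G = 364 - 2q_N - 4q_G = 0 gives the reaction function q_G = (364 - 2q_N)/4.
Nimbus substitutes q_G(q_N) into its own profit: π_N = q_N(424 - 2q_N - (364 - 2q_N)/2) - 18q_N = (242 - q_N)q_N - 18q_N.
The leader's first-order condition 224 - 2q_N = 0 yields q_N = 112.
Then q_G = (364 - 2·112)/4 = 35.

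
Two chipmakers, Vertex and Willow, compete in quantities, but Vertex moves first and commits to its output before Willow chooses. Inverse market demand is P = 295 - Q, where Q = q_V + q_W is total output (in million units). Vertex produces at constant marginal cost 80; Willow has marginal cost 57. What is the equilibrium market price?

The follower Willow best-responds to any q_V: π_W = (295 - Q)q_W - 57q_W.
Setting the follower's marginal profit to zero, 238 - q_V - 2q_W = 0, i.e. q_W = (238 - q_V)/2.
Vertex substitutes q_W(q_V) into its own profit: π_V = q_V(295 - q_V - (238 - q_V)/2) - 80q_V = (176 - (1/2)q_V)q_V - 80q_V.
Maximising: ∂π_V/∂q_V = 96 - q_V = 0, giving q_V = 96.
Then q_W = (238 - 96)/2 = 71.
Total output Q = 167, so price P = 295 - 167 = 128.

128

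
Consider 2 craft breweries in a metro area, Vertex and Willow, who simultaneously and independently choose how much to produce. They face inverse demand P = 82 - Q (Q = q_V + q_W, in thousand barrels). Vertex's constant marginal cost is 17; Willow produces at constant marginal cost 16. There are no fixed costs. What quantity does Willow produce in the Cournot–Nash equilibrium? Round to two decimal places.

Vertex's profit: π_V = (82 - Q)q_V - (17q_V). Setting ∂π_V/∂q_V = 0: 65 - 2q_V - (q_W) = 0.
Willow's first-order condition: 66 - 2q_W - (q_V) = 0.
Rearranging gives the reaction functions q_V = (65 - q_W)/2 and q_W = (66 - q_V)/2.
Solving the pair: q_V = 64/3, q_W = 67/3.

22.33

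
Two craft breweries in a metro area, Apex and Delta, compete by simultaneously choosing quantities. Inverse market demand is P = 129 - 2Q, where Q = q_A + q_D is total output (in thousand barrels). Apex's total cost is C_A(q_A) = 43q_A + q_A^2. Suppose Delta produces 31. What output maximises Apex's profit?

With the rival's output fixed at 31, Apex's profit is π_A = (129 - 2·31 - 2q_A)q_A - (43q_A + q_A²) = (67 - 2q_A)q_A - (43q_A + q_A²).
∂π_A/∂q_A = 24 - 6q_A = 0, so q_A = 4.

4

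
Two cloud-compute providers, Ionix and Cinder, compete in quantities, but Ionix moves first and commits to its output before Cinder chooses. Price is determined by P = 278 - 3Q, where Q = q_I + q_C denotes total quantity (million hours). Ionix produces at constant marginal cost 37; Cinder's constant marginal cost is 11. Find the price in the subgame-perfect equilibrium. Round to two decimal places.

Solve by backward induction. Given q_I, the follower Cinder maximises π_C = (278 - 3q_I - 3q_C)q_C - 11q_C.
∂π_C/∂q_C = 267 - 3q_I - 6q_C = 0 gives the reaction function q_C = (267 - 3q_I)/6.
Ionix substitutes q_C(q_I) into its own profit: π_I = q_I(278 - 3q_I - (267 - 3q_I)/2) - 37q_I = (289/2 - (3/2)q_I)q_I - 37q_I.
Maximising: ∂π_I/∂q_I = 215/2 - 3q_I = 0, giving q_I = 215/6.
Then q_C = (267 - 3·(215/6))/6 = 319/12.
Total output Q = 749/12, so price P = 278 - 3·(749/12) = 363/4.

90.75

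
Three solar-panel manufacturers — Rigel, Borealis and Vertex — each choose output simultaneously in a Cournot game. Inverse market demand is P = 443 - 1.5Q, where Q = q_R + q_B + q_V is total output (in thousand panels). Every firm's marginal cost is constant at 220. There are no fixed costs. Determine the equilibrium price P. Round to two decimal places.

Each firm earns π_i = (443 - 1.5Q)q_i - 220q_i.
Setting ∂π_i/∂q_i = 0 with rivals' quantities fixed: 223 - 3q_i - (3/2)·Σ_{j≠i} q_j = 0.
With identical firms every q_j equals q_i, so Σ_{j≠i} q_j = 2q_i and 223 = 6q_i, giving q_i = 223/6.
Total output Q = 223/2, so price P = 443 - (3/2)·(223/2) = 1103/4.

275.75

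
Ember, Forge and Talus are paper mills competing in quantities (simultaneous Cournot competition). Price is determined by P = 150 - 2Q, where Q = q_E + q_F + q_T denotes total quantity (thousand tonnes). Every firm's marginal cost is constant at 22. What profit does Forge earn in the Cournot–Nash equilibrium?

512

A representative firm's profit is π_i = q_i(150 - 2Q) - 22q_i.
First-order condition (treating rivals' output as given): 128 - 4q_i - 2·Σ_{j≠i} q_j = 0.
With identical firms every q_j equals q_i, so Σ_{j≠i} q_j = 2q_i and 128 = 8q_i, giving q_i = 16.
Price P = 150 - 2·48 = 54.
Forge's profit: (54 - 22)·16 = 512.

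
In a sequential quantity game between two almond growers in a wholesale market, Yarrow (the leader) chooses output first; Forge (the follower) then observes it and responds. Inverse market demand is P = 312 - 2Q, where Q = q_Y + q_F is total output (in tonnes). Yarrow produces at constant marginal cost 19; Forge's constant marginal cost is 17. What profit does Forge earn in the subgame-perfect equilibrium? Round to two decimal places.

The follower Forge best-responds to any q_Y: π_F = (312 - 2Q)q_F - 17q_F.
Follower FOC: 295 - 2q_Y - 4q_F = 0, so q_F(q_Y) = (295 - 2q_Y)/4.
The leader anticipates this reaction. Substituting into P = 312 - 2Q gives P = 329/2 - q_Y, so π_Y = (329/2 - q_Y)q_Y - 19q_Y.
Leader FOC: 291/2 - 2q_Y = 0, so q_Y = 291/4.
Then q_F = (295 - 2·(291/4))/4 = 299/8.
Price P = 312 - 2·(881/8) = 367/4.
Forge's profit: (367/4 - 17)·(299/8) = 2793.7813.

2793.78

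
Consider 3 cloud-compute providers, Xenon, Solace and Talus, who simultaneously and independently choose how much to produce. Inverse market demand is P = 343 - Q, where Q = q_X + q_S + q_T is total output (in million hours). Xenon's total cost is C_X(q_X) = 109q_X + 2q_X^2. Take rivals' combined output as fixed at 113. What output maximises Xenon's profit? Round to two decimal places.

20.17

With rivals' combined output fixed at 113, Xenon's profit is π_X = (343 - 113 - q_X)q_X - (109q_X + 2q_X²) = (230 - q_X)q_X - (109q_X + 2q_X²).
∂π_X/∂q_X = 121 - 6q_X = 0, so q_X = 121/6.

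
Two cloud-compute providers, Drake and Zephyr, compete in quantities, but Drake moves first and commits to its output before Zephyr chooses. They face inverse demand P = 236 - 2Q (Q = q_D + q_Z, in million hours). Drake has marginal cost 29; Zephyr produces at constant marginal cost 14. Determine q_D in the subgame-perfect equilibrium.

48

The follower Zephyr best-responds to any q_D: π_Z = (236 - 2Q)q_Z - 14q_Z.
∂π_Z/∂q_Z = 222 - 2q_D - 4q_Z = 0 gives the reaction function q_Z = (222 - 2q_D)/4.
Drake substitutes q_Z(q_D) into its own profit: π_D = q_D(236 - 2q_D - (222 - 2q_D)/2) - 29q_D = (125 - q_D)q_D - 29q_D.
The leader's first-order condition 96 - 2q_D = 0 yields q_D = 48.
Then q_Z = (222 - 2·48)/4 = 63/2.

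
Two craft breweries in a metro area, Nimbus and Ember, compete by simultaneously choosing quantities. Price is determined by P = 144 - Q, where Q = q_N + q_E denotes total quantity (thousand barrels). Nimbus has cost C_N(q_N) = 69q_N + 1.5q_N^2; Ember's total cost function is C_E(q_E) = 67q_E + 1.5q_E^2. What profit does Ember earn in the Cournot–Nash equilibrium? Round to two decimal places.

Nimbus's profit: π_N = (144 - Q)q_N - (69q_N + (3/2)q_N²). Setting ∂π_N/∂q_N = 0: 75 - 5q_N - (q_E) = 0.
Ember's profit: π_E = (144 - Q)q_E - (67q_E + (3/2)q_E²). Setting ∂π_E/∂q_E = 0: 77 - 5q_E - (q_N) = 0.
So q_N = (75 - q_E)/5 and q_E = (77 - q_N)/5.
Solving the pair: q_N = 149/12, q_E = 155/12.
Price P = 144 - 76/3 = 356/3.
Ember's profit: (356/3)·(155/12) - 67·(155/12) - (3/2)(155/12)² = 417.1007.

417.10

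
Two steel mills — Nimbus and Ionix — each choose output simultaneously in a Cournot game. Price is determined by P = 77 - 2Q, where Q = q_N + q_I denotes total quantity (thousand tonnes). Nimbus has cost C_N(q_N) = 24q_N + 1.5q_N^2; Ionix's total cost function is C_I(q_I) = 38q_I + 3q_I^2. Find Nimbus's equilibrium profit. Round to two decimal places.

164.16

Nimbus's profit: π_N = (77 - 2Q)q_N - (24q_N + (3/2)q_N²). Setting ∂π_N/∂q_N = 0: 53 - 7q_N - 2(q_I) = 0.
Ionix's profit: π_I = (77 - 2Q)q_I - (38q_I + 3q_I²). Setting ∂π_I/∂q_I = 0: 39 - 10q_I - 2(q_N) = 0.
Best responses: q_N = (53 - 2q_I)/7, q_I = (39 - 2q_N)/10.
Solving the pair: q_N = 226/33, q_I = 167/66.
Price P = 77 - 2·(619/66) = 1922/33.
Nimbus's profit: (1922/33)·(226/33) - 24·(226/33) - (3/2)(226/33)² = 164.1561.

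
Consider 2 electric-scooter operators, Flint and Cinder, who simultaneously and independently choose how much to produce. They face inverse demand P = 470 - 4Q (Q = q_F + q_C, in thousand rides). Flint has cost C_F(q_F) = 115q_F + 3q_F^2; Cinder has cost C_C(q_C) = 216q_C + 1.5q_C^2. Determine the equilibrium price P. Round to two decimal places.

Flint's profit: π_F = (470 - 4Q)q_F - (115q_F + 3q_F²). Setting ∂π_F/∂q_F = 0: 355 - 14q_F - 4(q_C) = 0.
Cinder's profit: π_C = (470 - 4Q)q_C - (216q_C + (3/2)q_C²). Setting ∂π_C/∂q_C = 0: 254 - 11q_C - 4(q_F) = 0.
Rearranging gives the reaction functions q_F = (355 - 4q_C)/14 and q_C = (254 - 4q_F)/11.
Substituting one into the other gives q_F = 963/46 and q_C = 356/23.
Total output Q = 1675/46, so price P = 470 - 4·(1675/46) = 324.3478.

324.35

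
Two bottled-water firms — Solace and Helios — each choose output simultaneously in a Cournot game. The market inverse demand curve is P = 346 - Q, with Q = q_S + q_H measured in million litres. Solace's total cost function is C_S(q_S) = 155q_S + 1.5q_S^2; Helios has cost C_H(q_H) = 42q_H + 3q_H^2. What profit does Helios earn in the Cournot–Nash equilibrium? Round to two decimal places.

4644.95

Solace's profit: π_S = (346 - Q)q_S - (155q_S + (3/2)q_S²). Setting ∂π_S/∂q_S = 0: 191 - 5q_S - (q_H) = 0.
Helios's first-order condition: 304 - 8q_H - (q_S) = 0.
So q_S = (191 - q_H)/5 and q_H = (304 - q_S)/8.
Solving the pair: q_S = 408/13, q_H = 443/13.
Price P = 346 - 851/13 = 280.5385.
Helios's profit: 280.5385·(443/13) - 42·(443/13) - 3(443/13)² = 4644.9467.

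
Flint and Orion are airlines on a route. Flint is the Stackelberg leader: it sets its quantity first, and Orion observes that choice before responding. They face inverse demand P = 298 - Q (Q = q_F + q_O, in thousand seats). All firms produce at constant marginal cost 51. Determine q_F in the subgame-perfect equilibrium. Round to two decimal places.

The follower Orion best-responds to any q_F: π_O = (298 - Q)q_O - 51q_O.
Setting the follower's marginal profit to zero, 247 - q_F - 2q_O = 0, i.e. q_O = (247 - q_F)/2.
Flint substitutes q_O(q_F) into its own profit: π_F = q_F(298 - q_F - (247 - q_F)/2) - 51q_F = (349/2 - (1/2)q_F)q_F - 51q_F.
Maximising: ∂π_F/∂q_F = 247/2 - q_F = 0, giving q_F = 247/2.
Then q_O = (247 - 247/2)/2 = 247/4.

123.50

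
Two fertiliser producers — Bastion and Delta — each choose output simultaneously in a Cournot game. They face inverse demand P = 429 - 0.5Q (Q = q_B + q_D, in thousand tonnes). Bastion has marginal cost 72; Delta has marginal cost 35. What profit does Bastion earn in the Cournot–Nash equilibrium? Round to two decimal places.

22755.56

Bastion's profit: π_B = (429 - 0.5Q)q_B - (72q_B). Setting ∂π_B/∂q_B = 0: 357 - q_B - (1/2)(q_D) = 0.
Delta's first-order condition: 394 - q_D - (1/2)(q_B) = 0.
Best responses: q_B = (357 - (1/2)q_D), q_D = (394 - (1/2)q_B).
Solving the pair: q_B = 640/3, q_D = 862/3.
Price P = 429 - (1/2)·(1502/3) = 536/3.
Bastion's profit: (536/3 - 72)·(640/3) = 22755.5556.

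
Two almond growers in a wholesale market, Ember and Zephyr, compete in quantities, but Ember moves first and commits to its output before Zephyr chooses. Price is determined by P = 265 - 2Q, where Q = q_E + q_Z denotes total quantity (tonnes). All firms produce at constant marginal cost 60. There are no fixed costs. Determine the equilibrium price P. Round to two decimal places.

Solve by backward induction. Given q_E, the follower Zephyr maximises π_Z = (265 - 2q_E - 2q_Z)q_Z - 60q_Z.
Setting the follower's marginal profit to zero, 205 - 2q_E - 4q_Z = 0, i.e. q_Z = (205 - 2q_E)/4.
Ember substitutes q_Z(q_E) into its own profit: π_E = q_E(265 - 2q_E - (205 - 2q_E)/2) - 60q_E = (325/2 - q_E)q_E - 60q_E.
The leader's first-order condition 205/2 - 2q_E = 0 yields q_E = 205/4.
Then q_Z = (205 - 2·(205/4))/4 = 205/8.
Total output Q = 615/8, so price P = 265 - 2·(615/8) = 445/4.

111.25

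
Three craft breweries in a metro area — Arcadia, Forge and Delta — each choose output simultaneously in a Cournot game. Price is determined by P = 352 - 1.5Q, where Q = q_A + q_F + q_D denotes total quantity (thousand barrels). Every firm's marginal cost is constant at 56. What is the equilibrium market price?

130

A representative firm's profit is π_i = q_i(352 - 1.5Q) - 56q_i.
Setting ∂π_i/∂q_i = 0 with rivals' quantities fixed: 296 - 3q_i - (3/2)·Σ_{j≠i} q_j = 0.
With identical firms every q_j equals q_i, so Σ_{j≠i} q_j = 2q_i and 296 = 6q_i, giving q_i = 148/3.
Total output Q = 148, so price P = 352 - (3/2)·148 = 130.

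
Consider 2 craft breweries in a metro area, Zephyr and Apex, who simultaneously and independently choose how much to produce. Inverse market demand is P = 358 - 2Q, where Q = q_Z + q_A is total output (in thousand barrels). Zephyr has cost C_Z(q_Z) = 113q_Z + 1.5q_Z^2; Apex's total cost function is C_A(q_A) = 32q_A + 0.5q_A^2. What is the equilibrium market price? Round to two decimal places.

Zephyr's profit: π_Z = (358 - 2Q)q_Z - (113q_Z + (3/2)q_Z²). Setting ∂π_Z/∂q_Z = 0: 245 - 7q_Z - 2(q_A) = 0.
Apex's profit: π_A = (358 - 2Q)q_A - (32q_A + (1/2)q_A²). Setting ∂π_A/∂q_A = 0: 326 - 5q_A - 2(q_Z) = 0.
So q_Z = (245 - 2q_A)/7 and q_A = (326 - 2q_Z)/5.
Solving the pair: q_Z = 573/31, q_A = 1792/31.
Total output Q = 76.2903, so price P = 358 - 2·76.2903 = 205.4194.

205.42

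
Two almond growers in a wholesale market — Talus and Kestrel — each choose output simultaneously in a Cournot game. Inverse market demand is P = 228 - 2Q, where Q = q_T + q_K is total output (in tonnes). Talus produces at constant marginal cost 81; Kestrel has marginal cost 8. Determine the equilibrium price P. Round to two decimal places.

105.67

Talus's profit: π_T = (228 - 2Q)q_T - (81q_T). Setting ∂π_T/∂q_T = 0: 147 - 4q_T - 2(q_K) = 0.
Kestrel's profit: π_K = (228 - 2Q)q_K - (8q_K). Setting ∂π_K/∂q_K = 0: 220 - 4q_K - 2(q_T) = 0.
Best responses: q_T = (147 - 2q_K)/4, q_K = (220 - 2q_T)/4.
Substituting one into the other gives q_T = 37/3 and q_K = 293/6.
Total output Q = 367/6, so price P = 228 - 2·(367/6) = 317/3.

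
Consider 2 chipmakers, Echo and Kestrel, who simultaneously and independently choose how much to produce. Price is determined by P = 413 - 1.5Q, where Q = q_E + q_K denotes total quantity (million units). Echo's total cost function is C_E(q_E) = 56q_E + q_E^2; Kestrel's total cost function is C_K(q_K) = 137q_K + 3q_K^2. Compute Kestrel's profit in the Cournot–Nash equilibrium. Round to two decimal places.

1756.06

Echo's profit: π_E = (413 - 1.5Q)q_E - (56q_E + q_E²). Setting ∂π_E/∂q_E = 0: 357 - 5q_E - (3/2)(q_K) = 0.
Kestrel's profit: π_K = (413 - 1.5Q)q_K - (137q_K + 3q_K²). Setting ∂π_K/∂q_K = 0: 276 - 9q_K - (3/2)(q_E) = 0.
Best responses: q_E = (357 - (3/2)q_K)/5, q_K = (276 - (3/2)q_E)/9.
Solving the pair: q_E = 1244/19, q_K = 1126/57.
Price P = 413 - (3/2)·85.2281 = 285.1579.
Kestrel's profit: 285.1579·(1126/57) - 137·(1126/57) - 3(1126/57)² = 1756.0609.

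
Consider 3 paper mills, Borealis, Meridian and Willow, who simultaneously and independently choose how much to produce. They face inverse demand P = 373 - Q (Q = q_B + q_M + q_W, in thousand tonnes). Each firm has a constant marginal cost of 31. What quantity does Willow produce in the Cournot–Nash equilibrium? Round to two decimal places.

85.50

Each firm earns π_i = (373 - Q)q_i - 31q_i.
First-order condition (treating rivals' output as given): 342 - 2q_i - Σ_{j≠i} q_j = 0.
With identical firms every q_j equals q_i, so Σ_{j≠i} q_j = 2q_i and 342 = 4q_i, giving q_i = 171/2.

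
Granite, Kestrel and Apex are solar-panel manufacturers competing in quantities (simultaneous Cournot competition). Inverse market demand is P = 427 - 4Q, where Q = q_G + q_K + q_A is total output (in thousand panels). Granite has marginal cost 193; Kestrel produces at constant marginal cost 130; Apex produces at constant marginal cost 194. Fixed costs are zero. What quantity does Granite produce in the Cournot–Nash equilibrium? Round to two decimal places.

10.75

Granite's profit: π_G = (427 - 4Q)q_G - (193q_G). Setting ∂π_G/∂q_G = 0: 234 - 8q_G - 4(q_K + q_A) = 0.
Kestrel's profit: π_K = (427 - 4Q)q_K - (130q_K). Setting ∂π_K/∂q_K = 0: 297 - 8q_K - 4(q_G + q_A) = 0.
Apex's profit: π_A = (427 - 4Q)q_A - (194q_A). Setting ∂π_A/∂q_A = 0: 233 - 8q_A - 4(q_G + q_K) = 0.
Summing all 3 equations gives 764 − 16Q = 0, hence Q = 191/4.
Back-substituting: q_G = (234 − 191)/4 = 43/4, q_K = (297 − 191)/4 = 53/2, q_A = (233 − 191)/4 = 21/2.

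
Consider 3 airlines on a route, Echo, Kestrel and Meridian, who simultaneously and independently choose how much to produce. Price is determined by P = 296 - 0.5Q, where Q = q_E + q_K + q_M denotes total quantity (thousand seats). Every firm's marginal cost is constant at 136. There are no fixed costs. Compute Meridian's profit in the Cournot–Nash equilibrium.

A representative firm's profit is π_i = q_i(296 - 0.5Q) - 136q_i.
First-order condition (treating rivals' output as given): 160 - q_i - (1/2)·Σ_{j≠i} q_j = 0.
By symmetry each firm produces the same amount; substituting Σ_{j≠i} q_j = 2q_i yields q_i = 160/2 = 80.
Price P = 296 - (1/2)·240 = 176.
Meridian's profit: (176 - 136)·80 = 3200.

3200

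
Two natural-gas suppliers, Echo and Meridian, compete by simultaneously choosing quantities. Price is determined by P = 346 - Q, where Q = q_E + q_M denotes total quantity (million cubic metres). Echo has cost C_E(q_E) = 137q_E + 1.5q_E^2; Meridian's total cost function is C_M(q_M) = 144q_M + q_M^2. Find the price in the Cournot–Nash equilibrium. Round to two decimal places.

270.47

Echo's profit: π_E = (346 - Q)q_E - (137q_E + (3/2)q_E²). Setting ∂π_E/∂q_E = 0: 209 - 5q_E - (q_M) = 0.
Meridian's first-order condition: 202 - 4q_M - (q_E) = 0.
Best responses: q_E = (209 - q_M)/5, q_M = (202 - q_E)/4.
Solving the pair: q_E = 634/19, q_M = 801/19.
Total output Q = 1435/19, so price P = 346 - 1435/19 = 270.4737.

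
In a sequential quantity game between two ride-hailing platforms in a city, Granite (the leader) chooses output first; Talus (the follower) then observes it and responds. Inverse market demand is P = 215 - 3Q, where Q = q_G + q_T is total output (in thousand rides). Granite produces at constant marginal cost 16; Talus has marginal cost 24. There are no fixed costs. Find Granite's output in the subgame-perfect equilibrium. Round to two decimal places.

34.50

The follower Talus best-responds to any q_G: π_T = (215 - 3Q)q_T - 24q_T.
Setting the follower's marginal profit to zero, 191 - 3q_G - 6q_T = 0, i.e. q_T = (191 - 3q_G)/6.
The leader anticipates this reaction. Substituting into P = 215 - 3Q gives P = 239/2 - (3/2)q_G, so π_G = (239/2 - (3/2)q_G)q_G - 16q_G.
Leader FOC: 207/2 - 3q_G = 0, so q_G = 69/2.
Then q_T = (191 - 3·(69/2))/6 = 175/12.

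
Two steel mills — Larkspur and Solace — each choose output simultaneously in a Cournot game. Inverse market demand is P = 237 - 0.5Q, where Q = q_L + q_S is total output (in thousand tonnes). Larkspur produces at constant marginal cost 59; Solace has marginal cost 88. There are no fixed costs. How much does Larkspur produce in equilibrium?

138

Larkspur's profit: π_L = (237 - 0.5Q)q_L - (59q_L). Setting ∂π_L/∂q_L = 0: 178 - q_L - (1/2)(q_S) = 0.
Solace's profit: π_S = (237 - 0.5Q)q_S - (88q_S). Setting ∂π_S/∂q_S = 0: 149 - q_S - (1/2)(q_L) = 0.
Best responses: q_L = (178 - (1/2)q_S), q_S = (149 - (1/2)q_L).
Solving the pair: q_L = 138, q_S = 80.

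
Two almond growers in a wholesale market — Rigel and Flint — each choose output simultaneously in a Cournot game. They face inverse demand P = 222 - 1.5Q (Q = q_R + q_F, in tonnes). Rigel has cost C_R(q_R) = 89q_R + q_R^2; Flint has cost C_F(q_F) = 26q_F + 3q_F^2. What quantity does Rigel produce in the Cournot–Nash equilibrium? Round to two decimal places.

Rigel's profit: π_R = (222 - 1.5Q)q_R - (89q_R + q_R²). Setting ∂π_R/∂q_R = 0: 133 - 5q_R - (3/2)(q_F) = 0.
Flint's first-order condition: 196 - 9q_F - (3/2)(q_R) = 0.
So q_R = (133 - (3/2)q_F)/5 and q_F = (196 - (3/2)q_R)/9.
Solving the pair: q_R = 1204/57, q_F = 18.2573.

21.12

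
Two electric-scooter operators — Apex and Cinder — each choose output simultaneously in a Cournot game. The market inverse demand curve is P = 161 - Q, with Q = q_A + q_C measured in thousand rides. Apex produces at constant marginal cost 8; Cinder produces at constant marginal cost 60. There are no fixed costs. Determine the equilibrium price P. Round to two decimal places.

Apex's profit: π_A = (161 - Q)q_A - (8q_A). Setting ∂π_A/∂q_A = 0: 153 - 2q_A - (q_C) = 0.
Cinder's profit: π_C = (161 - Q)q_C - (60q_C). Setting ∂π_C/∂q_C = 0: 101 - 2q_C - (q_A) = 0.
Rearranging gives the reaction functions q_A = (153 - q_C)/2 and q_C = (101 - q_A)/2.
Substituting one into the other gives q_A = 205/3 and q_C = 49/3.
Total output Q = 254/3, so price P = 161 - 254/3 = 229/3.

76.33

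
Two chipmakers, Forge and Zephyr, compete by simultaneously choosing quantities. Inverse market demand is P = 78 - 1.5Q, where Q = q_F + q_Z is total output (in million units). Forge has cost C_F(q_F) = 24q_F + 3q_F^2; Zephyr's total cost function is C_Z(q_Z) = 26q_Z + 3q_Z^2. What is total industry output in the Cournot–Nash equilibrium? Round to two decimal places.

10.10

Forge's profit: π_F = (78 - 1.5Q)q_F - (24q_F + 3q_F²). Setting ∂π_F/∂q_F = 0: 54 - 9q_F - (3/2)(q_Z) = 0.
Zephyr's first-order condition: 52 - 9q_Z - (3/2)(q_F) = 0.
Rearranging gives the reaction functions q_F = (54 - (3/2)q_Z)/9 and q_Z = (52 - (3/2)q_F)/9.
Solving the pair: q_F = 544/105, q_Z = 172/35.
Total output Q = 544/105 + 172/35 = 212/21.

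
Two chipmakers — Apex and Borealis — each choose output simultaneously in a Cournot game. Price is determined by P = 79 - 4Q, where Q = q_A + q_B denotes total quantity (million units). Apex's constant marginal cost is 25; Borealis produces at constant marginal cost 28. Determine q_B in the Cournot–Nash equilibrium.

Apex's profit: π_A = (79 - 4Q)q_A - (25q_A). Setting ∂π_A/∂q_A = 0: 54 - 8q_A - 4(q_B) = 0.
Borealis's profit: π_B = (79 - 4Q)q_B - (28q_B). Setting ∂π_B/∂q_B = 0: 51 - 8q_B - 4(q_A) = 0.
Rearranging gives the reaction functions q_A = (54 - 4q_B)/8 and q_B = (51 - 4q_A)/8.
Solving the pair: q_A = 19/4, q_B = 4.

4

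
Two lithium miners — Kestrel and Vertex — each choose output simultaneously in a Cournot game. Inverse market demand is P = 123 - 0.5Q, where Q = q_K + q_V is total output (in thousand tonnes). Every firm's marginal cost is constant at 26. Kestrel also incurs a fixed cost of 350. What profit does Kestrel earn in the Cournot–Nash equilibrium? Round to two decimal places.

Each firm earns π_i = (123 - 0.5Q)q_i - 26q_i.
Setting ∂π_i/∂q_i = 0 with rivals' quantities fixed: 97 - q_i - (1/2)q_j = 0.
With identical firms every q_j equals q_i, so q_j = q_i and 97 = (3/2)q_i, giving q_i = 194/3.
Price P = 123 - (1/2)·(388/3) = 175/3.
Kestrel's profit: (175/3 - 26)·(194/3) - 350 = 1740.8889.

1740.89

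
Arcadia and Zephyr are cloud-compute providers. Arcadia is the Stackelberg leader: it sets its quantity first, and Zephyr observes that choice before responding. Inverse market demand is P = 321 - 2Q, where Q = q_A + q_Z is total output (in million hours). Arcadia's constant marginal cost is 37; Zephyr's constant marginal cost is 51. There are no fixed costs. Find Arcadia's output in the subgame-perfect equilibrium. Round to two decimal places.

74.50

The follower Zephyr best-responds to any q_A: π_Z = (321 - 2Q)q_Z - 51q_Z.
Setting the follower's marginal profit to zero, 270 - 2q_A - 4q_Z = 0, i.e. q_Z = (270 - 2q_A)/4.
Arcadia substitutes q_Z(q_A) into its own profit: π_A = q_A(321 - 2q_A - (270 - 2q_A)/2) - 37q_A = (186 - q_A)q_A - 37q_A.
Leader FOC: 149 - 2q_A = 0, so q_A = 149/2.
Then q_Z = (270 - 2·(149/2))/4 = 121/4.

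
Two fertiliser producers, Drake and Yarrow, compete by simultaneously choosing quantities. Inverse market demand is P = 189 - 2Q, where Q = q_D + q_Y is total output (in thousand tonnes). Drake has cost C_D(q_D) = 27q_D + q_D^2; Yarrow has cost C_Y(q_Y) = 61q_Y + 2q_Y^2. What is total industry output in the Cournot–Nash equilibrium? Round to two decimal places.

33.73

Drake's profit: π_D = (189 - 2Q)q_D - (27q_D + q_D²). Setting ∂π_D/∂q_D = 0: 162 - 6q_D - 2(q_Y) = 0.
Yarrow's profit: π_Y = (189 - 2Q)q_Y - (61q_Y + 2q_Y²). Setting ∂π_Y/∂q_Y = 0: 128 - 8q_Y - 2(q_D) = 0.
Best responses: q_D = (162 - 2q_Y)/6, q_Y = (128 - 2q_D)/8.
Substituting one into the other gives q_D = 260/11 and q_Y = 111/11.
Total output Q = 260/11 + 111/11 = 371/11.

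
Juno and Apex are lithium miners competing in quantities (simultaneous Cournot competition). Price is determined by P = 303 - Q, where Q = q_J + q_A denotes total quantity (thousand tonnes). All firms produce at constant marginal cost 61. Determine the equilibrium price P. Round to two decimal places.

141.67

A representative firm's profit is π_i = q_i(303 - Q) - 61q_i.
Setting ∂π_i/∂q_i = 0 with rivals' quantities fixed: 242 - 2q_i - q_j = 0.
With identical firms every q_j equals q_i, so q_j = q_i and 242 = 3q_i, giving q_i = 242/3.
Total output Q = 484/3, so price P = 303 - 484/3 = 425/3.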